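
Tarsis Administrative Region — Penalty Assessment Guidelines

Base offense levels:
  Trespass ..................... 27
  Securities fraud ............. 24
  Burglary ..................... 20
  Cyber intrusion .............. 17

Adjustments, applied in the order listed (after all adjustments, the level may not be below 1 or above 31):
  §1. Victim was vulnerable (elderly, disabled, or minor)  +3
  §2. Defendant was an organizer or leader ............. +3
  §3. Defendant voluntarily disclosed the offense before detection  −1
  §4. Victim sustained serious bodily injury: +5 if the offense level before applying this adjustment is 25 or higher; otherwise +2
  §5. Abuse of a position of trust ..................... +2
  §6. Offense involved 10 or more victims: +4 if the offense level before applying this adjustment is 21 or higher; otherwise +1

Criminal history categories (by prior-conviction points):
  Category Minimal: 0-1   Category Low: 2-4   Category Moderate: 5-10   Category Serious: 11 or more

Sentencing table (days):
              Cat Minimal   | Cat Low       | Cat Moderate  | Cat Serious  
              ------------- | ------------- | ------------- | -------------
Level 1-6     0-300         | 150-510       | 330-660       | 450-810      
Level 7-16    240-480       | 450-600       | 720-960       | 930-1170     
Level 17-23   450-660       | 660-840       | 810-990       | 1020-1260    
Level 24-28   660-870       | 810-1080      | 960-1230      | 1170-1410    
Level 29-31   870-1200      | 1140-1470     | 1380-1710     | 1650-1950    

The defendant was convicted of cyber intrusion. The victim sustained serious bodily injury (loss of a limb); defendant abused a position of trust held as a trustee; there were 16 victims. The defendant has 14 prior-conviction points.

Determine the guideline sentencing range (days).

Base offense level for cyber intrusion: 17.
§1 does not apply.
§3 does not apply.
§4 applies (level before this adjustment is 17 < 25, so +2): 17 + 2 = 19.
§5 applies: 19 + 2 = 21.
§6 applies (level before this adjustment is 21 ≥ 21, so +4): 21 + 4 = 25.
Final offense level: 25.
Criminal history: 14 prior points → Category Serious (11+).
Level 25 falls in the 24-28 band.
Grid: Level 24-28 × Category Serious = 1170-1410 days.

1170-1410 days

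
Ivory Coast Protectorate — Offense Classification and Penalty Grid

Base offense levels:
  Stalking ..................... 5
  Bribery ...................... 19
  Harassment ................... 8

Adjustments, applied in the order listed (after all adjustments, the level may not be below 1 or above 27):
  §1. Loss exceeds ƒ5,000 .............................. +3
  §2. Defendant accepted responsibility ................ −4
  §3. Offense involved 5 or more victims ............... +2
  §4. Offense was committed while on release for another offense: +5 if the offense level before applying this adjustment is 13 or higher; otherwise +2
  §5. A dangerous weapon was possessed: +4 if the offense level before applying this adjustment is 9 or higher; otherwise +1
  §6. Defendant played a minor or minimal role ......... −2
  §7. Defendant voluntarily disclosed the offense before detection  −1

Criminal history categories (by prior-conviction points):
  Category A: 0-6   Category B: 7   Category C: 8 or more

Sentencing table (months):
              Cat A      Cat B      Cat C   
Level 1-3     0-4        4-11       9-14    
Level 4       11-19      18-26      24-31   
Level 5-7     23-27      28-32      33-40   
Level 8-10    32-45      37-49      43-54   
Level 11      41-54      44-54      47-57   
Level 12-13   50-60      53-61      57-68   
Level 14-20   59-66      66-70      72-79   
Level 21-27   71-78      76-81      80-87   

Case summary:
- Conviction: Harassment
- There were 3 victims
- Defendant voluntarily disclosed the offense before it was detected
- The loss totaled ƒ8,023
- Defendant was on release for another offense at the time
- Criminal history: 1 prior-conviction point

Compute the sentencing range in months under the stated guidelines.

Base offense level for harassment: 8.
§1 applies: 8 + 3 = 11.
§4 applies (level before this adjustment is 11 < 13, so +2): 11 + 2 = 13.
§5 does not apply.
§6 does not apply.
§7 applies: 13 − 1 = 12.
Final offense level: 12.
Criminal history: 1 prior point → Category A (0-6).
Level 12 falls in the 12-13 band.
Grid: Level 12-13 × Category A = 50-60 months.

50-60 months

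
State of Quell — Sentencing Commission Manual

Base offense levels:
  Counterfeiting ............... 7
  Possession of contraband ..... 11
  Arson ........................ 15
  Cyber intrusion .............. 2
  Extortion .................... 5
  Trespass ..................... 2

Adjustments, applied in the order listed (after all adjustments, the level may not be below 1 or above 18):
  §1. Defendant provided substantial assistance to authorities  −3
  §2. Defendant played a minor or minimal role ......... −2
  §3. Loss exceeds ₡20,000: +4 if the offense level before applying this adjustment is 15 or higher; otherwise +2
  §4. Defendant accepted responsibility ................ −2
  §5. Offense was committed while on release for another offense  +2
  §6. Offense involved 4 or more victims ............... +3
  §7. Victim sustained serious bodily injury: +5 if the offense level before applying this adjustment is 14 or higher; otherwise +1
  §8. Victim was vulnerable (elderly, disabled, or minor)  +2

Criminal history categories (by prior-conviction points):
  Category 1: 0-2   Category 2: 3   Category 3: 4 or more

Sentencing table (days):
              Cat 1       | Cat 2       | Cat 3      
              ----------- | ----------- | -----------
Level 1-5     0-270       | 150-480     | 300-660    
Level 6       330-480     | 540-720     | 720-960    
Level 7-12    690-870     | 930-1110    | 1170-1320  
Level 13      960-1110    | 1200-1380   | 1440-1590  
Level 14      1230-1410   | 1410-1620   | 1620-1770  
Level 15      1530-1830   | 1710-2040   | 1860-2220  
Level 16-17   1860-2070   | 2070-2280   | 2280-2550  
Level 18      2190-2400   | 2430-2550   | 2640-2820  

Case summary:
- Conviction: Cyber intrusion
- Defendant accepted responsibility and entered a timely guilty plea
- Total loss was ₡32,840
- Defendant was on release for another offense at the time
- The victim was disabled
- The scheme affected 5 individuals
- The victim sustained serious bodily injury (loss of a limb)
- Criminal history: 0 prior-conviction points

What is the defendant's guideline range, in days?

690-870 days

Base offense level for cyber intrusion: 2.
§3 applies (level before this adjustment is 2 < 15, so +2): 2 + 2 = 4.
§4 applies: 4 − 2 = 2.
§5 applies: 2 + 2 = 4.
§6 applies: 4 + 3 = 7.
§7 applies (level before this adjustment is 7 < 14, so +1): 7 + 1 = 8.
§8 applies: 8 + 2 = 10.
Final offense level: 10.
Criminal history: 0 prior points → Category 1 (0-2).
Level 10 falls in the 7-12 band.
Grid: Level 7-12 × Category 1 = 690-870 days.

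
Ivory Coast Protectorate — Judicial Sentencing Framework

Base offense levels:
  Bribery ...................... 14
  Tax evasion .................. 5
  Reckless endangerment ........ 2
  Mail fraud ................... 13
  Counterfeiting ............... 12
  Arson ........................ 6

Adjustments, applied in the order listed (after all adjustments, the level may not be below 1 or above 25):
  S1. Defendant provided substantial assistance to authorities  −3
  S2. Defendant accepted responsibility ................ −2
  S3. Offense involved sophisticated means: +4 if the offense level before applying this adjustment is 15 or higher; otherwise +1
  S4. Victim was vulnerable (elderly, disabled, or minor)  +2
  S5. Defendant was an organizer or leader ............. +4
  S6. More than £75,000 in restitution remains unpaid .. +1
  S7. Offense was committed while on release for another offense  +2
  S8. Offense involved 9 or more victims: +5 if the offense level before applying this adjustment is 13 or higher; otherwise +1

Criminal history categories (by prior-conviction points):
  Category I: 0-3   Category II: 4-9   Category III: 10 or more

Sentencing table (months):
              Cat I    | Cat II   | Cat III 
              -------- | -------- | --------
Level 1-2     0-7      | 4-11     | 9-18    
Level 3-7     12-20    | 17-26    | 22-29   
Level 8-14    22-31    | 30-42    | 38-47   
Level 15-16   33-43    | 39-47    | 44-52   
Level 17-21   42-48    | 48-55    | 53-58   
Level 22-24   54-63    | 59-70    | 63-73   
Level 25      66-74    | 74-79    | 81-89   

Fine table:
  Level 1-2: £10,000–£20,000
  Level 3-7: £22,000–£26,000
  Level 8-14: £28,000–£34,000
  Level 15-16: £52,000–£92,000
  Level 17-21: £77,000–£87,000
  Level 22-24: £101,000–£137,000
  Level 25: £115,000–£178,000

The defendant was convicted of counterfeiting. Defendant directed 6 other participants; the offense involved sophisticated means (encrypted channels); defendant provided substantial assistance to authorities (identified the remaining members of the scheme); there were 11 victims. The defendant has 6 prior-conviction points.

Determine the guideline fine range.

£77,000–£87,000

Base offense level for counterfeiting: 12.
S1 applies: 12 − 3 = 9.
S3 applies (level before this adjustment is 9 < 15, so +1): 9 + 1 = 10.
S4 does not apply.
S5 applies: 10 + 4 = 14.
S8 applies (level before this adjustment is 14 ≥ 13, so +5): 14 + 5 = 19.
Final offense level: 19.
Level 19 falls in the 17-21 band.
Fine table: Level 17-21 → £77,000–£87,000.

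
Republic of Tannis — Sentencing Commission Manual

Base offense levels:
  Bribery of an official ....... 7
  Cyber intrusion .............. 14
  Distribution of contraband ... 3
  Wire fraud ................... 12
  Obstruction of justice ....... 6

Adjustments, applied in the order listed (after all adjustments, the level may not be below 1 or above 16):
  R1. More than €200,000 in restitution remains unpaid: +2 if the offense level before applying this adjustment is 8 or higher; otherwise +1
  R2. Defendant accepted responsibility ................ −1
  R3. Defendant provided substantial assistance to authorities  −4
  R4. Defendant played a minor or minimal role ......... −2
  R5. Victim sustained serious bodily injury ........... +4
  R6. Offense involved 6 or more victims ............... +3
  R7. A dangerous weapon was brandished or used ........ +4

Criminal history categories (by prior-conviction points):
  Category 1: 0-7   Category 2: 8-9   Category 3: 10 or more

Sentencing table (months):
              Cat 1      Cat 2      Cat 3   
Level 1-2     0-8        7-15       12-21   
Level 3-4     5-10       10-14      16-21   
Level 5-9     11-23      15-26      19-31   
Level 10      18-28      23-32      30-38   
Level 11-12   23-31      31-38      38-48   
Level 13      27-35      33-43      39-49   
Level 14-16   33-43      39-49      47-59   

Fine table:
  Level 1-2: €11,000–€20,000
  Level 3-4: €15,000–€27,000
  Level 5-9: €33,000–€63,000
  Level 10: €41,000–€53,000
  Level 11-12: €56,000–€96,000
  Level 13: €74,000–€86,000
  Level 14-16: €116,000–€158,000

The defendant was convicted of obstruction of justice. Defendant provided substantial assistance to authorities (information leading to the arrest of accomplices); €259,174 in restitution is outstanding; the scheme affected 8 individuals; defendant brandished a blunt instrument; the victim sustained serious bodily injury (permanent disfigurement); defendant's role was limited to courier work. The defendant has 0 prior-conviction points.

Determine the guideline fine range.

€56,000–€96,000

Base offense level for obstruction of justice: 6.
R1 applies (level before this adjustment is 6 < 8, so +1): 6 + 1 = 7.
R3 applies: 7 − 4 = 3.
R4 applies: 3 − 2 = 1.
R5 applies: 1 + 4 = 5.
R6 applies: 5 + 3 = 8.
R7 applies: 8 + 4 = 12.
Final offense level: 12.
Level 12 falls in the 11-12 band.
Fine table: Level 11-12 → €56,000–€96,000.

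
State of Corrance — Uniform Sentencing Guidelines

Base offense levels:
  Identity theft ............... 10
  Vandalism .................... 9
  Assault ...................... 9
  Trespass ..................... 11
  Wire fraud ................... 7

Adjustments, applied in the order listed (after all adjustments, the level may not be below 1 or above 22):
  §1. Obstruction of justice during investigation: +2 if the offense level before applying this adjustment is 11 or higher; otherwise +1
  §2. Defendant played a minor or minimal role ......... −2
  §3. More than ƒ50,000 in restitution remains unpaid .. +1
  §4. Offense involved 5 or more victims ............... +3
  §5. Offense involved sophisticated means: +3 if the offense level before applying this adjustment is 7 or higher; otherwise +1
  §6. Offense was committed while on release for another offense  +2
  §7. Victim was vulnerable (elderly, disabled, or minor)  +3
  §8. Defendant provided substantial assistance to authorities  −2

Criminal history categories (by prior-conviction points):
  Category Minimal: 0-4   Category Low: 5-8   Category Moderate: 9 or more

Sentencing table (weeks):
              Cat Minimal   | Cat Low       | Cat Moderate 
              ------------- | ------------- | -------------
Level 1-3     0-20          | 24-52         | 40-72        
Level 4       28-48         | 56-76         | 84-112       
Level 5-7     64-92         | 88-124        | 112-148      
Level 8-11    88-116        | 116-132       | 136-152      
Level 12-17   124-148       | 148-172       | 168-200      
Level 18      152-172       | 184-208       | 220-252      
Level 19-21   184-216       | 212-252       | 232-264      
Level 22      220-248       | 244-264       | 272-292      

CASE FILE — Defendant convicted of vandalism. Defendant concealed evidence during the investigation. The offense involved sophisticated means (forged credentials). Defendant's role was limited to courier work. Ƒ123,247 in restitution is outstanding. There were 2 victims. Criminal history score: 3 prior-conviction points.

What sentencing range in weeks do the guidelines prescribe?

124-148 weeks

Base offense level for vandalism: 9.
§1 applies (level before this adjustment is 9 < 11, so +1): 9 + 1 = 10.
§2 applies: 10 − 2 = 8.
§3 applies: 8 + 1 = 9.
§4 does not apply.
§5 applies (level before this adjustment is 9 ≥ 7, so +3): 9 + 3 = 12.
§7 does not apply.
§8 does not apply.
Final offense level: 12.
Criminal history: 3 prior points → Category Minimal (0-4).
Level 12 falls in the 12-17 band.
Grid: Level 12-17 × Category Minimal = 124-148 weeks.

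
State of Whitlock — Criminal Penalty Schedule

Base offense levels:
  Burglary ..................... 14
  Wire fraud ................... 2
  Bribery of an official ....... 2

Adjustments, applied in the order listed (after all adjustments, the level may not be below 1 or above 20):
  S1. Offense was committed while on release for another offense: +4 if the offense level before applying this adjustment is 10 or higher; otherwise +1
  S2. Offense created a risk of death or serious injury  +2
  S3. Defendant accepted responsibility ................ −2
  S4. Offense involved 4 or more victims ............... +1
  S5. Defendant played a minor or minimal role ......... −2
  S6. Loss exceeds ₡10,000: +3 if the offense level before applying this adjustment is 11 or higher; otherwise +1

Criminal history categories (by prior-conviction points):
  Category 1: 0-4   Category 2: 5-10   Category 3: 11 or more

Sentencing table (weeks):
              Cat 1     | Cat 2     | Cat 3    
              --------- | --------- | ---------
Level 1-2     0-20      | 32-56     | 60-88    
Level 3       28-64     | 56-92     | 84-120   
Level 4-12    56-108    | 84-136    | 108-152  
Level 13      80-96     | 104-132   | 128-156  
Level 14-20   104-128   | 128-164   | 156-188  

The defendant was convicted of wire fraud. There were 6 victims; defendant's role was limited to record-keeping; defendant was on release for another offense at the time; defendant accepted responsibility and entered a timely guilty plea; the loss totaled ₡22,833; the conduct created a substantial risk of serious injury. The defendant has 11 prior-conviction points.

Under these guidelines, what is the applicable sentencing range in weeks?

Base offense level for wire fraud: 2.
S1 applies (level before this adjustment is 2 < 10, so +1): 2 + 1 = 3.
S2 applies: 3 + 2 = 5.
S3 applies: 5 − 2 = 3.
S4 applies: 3 + 1 = 4.
S5 applies: 4 − 2 = 2.
S6 applies (level before this adjustment is 2 < 11, so +1): 2 + 1 = 3.
Final offense level: 3.
Criminal history: 11 prior points → Category 3 (11+).
Level 3 falls in the 3 band.
Grid: Level 3 × Category 3 = 84-120 weeks.

84-120 weeks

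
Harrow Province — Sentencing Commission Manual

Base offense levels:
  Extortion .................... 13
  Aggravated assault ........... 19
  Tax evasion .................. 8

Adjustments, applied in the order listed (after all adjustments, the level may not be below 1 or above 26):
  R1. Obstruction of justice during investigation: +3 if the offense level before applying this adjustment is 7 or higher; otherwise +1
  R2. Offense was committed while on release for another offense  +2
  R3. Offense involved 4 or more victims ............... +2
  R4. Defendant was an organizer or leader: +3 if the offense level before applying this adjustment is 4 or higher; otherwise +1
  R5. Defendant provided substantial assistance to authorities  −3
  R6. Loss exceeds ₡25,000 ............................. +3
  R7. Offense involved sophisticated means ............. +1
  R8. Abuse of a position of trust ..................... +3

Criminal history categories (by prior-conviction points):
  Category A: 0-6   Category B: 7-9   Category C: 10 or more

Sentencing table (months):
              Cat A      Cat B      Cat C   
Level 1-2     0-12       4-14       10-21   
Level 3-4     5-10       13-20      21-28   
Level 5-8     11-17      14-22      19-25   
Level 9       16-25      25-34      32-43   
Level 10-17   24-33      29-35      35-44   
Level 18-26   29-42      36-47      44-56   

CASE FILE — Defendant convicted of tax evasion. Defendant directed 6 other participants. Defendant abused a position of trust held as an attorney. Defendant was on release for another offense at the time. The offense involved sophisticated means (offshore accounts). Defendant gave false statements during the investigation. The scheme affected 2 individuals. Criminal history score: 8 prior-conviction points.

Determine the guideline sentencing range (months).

36-47 months

Base offense level for tax evasion: 8.
R1 applies (level before this adjustment is 8 ≥ 7, so +3): 8 + 3 = 11.
R2 applies: 11 + 2 = 13.
R4 applies (level before this adjustment is 13 ≥ 4, so +3): 13 + 3 = 16.
R7 applies: 16 + 1 = 17.
R8 applies: 17 + 3 = 20.
Final offense level: 20.
Criminal history: 8 prior points → Category B (7-9).
Level 20 falls in the 18-26 band.
Grid: Level 18-26 × Category B = 36-47 months.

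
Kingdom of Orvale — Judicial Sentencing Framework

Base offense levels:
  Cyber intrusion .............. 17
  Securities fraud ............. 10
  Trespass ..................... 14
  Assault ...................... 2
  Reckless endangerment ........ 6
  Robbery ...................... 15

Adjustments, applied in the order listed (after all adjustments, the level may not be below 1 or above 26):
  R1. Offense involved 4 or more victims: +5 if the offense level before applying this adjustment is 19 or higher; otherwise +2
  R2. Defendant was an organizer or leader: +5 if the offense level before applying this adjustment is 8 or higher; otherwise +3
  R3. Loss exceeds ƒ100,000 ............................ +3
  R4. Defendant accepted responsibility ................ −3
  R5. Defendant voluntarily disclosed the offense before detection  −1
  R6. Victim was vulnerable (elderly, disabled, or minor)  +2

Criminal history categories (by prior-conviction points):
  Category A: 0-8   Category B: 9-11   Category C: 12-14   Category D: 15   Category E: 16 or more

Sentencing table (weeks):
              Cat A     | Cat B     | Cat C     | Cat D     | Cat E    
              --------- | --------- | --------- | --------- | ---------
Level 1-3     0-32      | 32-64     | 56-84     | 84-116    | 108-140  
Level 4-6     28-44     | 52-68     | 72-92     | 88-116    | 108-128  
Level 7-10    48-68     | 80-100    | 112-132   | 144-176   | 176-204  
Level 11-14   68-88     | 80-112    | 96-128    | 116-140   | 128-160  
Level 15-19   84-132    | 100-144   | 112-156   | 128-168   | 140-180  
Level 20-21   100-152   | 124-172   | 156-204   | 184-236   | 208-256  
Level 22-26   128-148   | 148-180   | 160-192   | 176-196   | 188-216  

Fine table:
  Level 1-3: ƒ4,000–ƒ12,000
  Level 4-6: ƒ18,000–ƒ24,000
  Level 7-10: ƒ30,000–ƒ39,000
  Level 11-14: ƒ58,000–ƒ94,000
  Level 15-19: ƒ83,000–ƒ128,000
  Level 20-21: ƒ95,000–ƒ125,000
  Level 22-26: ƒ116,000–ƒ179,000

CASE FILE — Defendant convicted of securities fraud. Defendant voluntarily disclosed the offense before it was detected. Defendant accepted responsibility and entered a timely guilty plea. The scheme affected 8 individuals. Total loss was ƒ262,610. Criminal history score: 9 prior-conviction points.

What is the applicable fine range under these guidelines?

Base offense level for securities fraud: 10.
R1 applies (level before this adjustment is 10 < 19, so +2): 10 + 2 = 12.
R3 applies: 12 + 3 = 15.
R4 applies: 15 − 3 = 12.
R5 applies: 12 − 1 = 11.
R6 does not apply.
Final offense level: 11.
Level 11 falls in the 11-14 band.
Fine table: Level 11-14 → ƒ58,000–ƒ94,000.

ƒ58,000–ƒ94,000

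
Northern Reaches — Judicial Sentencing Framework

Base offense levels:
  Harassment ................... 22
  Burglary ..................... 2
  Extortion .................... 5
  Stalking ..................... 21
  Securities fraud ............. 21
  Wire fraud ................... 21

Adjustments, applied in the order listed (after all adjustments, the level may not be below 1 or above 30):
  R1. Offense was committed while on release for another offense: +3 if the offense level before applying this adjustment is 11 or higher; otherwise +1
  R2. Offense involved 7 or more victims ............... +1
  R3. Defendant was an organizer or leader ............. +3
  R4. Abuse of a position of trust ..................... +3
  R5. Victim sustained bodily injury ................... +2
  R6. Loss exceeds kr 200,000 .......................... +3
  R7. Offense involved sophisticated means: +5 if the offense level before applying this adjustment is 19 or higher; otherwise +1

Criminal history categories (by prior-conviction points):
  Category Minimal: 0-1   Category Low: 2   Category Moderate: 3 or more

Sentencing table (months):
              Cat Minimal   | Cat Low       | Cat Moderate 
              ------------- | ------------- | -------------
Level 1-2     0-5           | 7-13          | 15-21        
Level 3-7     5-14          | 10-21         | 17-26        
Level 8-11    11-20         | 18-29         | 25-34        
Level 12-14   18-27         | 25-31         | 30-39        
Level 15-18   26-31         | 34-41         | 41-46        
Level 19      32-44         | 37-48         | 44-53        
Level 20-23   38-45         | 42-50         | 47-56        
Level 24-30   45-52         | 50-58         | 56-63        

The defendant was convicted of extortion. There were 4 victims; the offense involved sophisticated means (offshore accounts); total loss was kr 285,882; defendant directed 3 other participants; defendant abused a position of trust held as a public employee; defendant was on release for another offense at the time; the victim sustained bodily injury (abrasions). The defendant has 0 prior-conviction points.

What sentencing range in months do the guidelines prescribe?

Base offense level for extortion: 5.
R1 applies (level before this adjustment is 5 < 11, so +1): 5 + 1 = 6.
R2 does not apply.
R3 applies: 6 + 3 = 9.
R4 applies: 9 + 3 = 12.
R5 applies: 12 + 2 = 14.
R6 applies: 14 + 3 = 17.
R7 applies (level before this adjustment is 17 < 19, so +1): 17 + 1 = 18.
Final offense level: 18.
Criminal history: 0 prior points → Category Minimal (0-1).
Level 18 falls in the 15-18 band.
Grid: Level 15-18 × Category Minimal = 26-31 months.

26-31 months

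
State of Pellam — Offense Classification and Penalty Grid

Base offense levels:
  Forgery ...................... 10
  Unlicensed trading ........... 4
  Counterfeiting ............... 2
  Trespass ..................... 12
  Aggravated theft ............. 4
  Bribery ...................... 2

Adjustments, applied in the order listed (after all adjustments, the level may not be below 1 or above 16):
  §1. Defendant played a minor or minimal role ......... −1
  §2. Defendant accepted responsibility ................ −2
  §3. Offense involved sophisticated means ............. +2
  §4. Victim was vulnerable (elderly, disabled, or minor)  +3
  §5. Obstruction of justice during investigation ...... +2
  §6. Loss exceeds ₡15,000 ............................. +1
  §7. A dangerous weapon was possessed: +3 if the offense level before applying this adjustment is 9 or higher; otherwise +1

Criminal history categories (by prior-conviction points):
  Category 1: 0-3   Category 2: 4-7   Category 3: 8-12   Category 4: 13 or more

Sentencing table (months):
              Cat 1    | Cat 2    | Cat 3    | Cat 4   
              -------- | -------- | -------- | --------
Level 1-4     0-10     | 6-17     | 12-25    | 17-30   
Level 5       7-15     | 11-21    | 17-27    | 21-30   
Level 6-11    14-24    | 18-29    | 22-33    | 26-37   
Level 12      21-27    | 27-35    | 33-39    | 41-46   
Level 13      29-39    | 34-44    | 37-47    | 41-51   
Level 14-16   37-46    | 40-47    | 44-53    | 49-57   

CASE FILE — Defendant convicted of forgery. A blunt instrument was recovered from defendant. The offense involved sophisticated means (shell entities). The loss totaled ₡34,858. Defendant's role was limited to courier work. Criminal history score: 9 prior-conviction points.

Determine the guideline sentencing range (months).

Base offense level for forgery: 10.
§1 applies: 10 − 1 = 9.
§2 does not apply.
§3 applies: 9 + 2 = 11.
§4 does not apply.
§6 applies: 11 + 1 = 12.
§7 applies (level before this adjustment is 12 ≥ 9, so +3): 12 + 3 = 15.
Final offense level: 15.
Criminal history: 9 prior points → Category 3 (8-12).
Level 15 falls in the 14-16 band.
Grid: Level 14-16 × Category 3 = 44-53 months.

44-53 months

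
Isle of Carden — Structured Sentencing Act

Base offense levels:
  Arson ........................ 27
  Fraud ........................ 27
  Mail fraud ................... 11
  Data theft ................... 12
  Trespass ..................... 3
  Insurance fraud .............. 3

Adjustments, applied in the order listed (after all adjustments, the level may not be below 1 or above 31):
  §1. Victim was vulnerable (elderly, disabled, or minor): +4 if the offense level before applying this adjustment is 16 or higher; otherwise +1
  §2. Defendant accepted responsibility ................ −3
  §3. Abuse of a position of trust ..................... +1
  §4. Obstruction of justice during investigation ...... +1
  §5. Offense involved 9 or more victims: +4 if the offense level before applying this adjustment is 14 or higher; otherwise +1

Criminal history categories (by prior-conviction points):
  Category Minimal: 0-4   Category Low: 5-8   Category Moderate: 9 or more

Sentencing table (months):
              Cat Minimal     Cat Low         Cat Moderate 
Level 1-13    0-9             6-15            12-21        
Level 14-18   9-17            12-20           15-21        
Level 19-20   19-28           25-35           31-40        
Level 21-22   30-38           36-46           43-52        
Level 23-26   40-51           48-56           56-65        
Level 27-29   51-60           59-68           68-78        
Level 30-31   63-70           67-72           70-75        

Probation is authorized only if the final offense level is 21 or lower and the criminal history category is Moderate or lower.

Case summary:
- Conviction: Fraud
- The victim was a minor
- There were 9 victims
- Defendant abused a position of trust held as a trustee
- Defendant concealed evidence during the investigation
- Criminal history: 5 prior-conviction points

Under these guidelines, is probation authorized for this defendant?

No

Base offense level for fraud: 27.
§1 applies (level before this adjustment is 27 ≥ 16, so +4): 27 + 4 = 31.
§2 does not apply.
§3 applies: 31 + 1 = 32.
§4 applies: 32 + 1 = 33.
§5 applies (level before this adjustment is 33 ≥ 14, so +4): 33 + 4 = 37.
Level 37 exceeds the maximum of 31; capped at 31.
Final offense level: 31.
Criminal history: 5 prior points → Category Low (5-8).
Level 31 falls in the 30-31 band.
Grid: Level 30-31 × Category Low = 67-72 months.
Probation check: level 31 > 21 and category Low ≤ Moderate → not eligible.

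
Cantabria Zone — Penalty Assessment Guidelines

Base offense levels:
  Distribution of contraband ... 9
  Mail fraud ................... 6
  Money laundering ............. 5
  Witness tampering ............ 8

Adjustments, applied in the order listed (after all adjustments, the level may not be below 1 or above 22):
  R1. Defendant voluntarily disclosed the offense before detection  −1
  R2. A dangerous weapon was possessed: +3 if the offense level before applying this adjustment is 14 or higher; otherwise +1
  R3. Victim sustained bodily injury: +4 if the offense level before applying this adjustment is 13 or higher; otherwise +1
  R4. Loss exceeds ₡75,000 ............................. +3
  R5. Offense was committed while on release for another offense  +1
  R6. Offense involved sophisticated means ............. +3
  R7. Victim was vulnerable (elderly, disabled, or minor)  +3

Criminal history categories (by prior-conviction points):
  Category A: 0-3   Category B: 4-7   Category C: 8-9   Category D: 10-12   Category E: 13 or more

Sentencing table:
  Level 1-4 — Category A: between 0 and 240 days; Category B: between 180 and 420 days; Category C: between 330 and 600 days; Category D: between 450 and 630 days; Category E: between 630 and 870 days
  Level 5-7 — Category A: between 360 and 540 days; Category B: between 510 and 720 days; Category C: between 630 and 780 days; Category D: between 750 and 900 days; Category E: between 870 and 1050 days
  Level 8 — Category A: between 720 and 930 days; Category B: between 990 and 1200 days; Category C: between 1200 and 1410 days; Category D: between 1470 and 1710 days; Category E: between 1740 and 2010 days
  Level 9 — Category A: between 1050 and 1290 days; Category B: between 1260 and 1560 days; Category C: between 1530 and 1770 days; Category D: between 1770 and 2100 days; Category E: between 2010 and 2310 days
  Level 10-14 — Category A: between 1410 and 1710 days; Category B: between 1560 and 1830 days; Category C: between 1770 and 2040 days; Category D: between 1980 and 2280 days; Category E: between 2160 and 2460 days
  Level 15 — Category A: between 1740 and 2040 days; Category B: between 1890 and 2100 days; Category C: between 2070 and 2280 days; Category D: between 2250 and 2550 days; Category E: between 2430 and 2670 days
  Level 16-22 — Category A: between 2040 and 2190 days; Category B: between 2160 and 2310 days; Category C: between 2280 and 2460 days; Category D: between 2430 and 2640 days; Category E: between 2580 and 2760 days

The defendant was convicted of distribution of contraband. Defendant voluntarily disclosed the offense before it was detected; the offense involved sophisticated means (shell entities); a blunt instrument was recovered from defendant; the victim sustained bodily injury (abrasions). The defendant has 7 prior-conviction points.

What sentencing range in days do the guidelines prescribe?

1560-1830 days

Base offense level for distribution of contraband: 9.
R1 applies: 9 − 1 = 8.
R2 applies (level before this adjustment is 8 < 14, so +1): 8 + 1 = 9.
R3 applies (level before this adjustment is 9 < 13, so +1): 9 + 1 = 10.
R4 does not apply.
R5 does not apply.
R6 applies: 10 + 3 = 13.
R7 does not apply.
Final offense level: 13.
Criminal history: 7 prior points → Category B (4-7).
Level 13 falls in the 10-14 band.
Grid: Level 10-14 × Category B = 1560-1830 days.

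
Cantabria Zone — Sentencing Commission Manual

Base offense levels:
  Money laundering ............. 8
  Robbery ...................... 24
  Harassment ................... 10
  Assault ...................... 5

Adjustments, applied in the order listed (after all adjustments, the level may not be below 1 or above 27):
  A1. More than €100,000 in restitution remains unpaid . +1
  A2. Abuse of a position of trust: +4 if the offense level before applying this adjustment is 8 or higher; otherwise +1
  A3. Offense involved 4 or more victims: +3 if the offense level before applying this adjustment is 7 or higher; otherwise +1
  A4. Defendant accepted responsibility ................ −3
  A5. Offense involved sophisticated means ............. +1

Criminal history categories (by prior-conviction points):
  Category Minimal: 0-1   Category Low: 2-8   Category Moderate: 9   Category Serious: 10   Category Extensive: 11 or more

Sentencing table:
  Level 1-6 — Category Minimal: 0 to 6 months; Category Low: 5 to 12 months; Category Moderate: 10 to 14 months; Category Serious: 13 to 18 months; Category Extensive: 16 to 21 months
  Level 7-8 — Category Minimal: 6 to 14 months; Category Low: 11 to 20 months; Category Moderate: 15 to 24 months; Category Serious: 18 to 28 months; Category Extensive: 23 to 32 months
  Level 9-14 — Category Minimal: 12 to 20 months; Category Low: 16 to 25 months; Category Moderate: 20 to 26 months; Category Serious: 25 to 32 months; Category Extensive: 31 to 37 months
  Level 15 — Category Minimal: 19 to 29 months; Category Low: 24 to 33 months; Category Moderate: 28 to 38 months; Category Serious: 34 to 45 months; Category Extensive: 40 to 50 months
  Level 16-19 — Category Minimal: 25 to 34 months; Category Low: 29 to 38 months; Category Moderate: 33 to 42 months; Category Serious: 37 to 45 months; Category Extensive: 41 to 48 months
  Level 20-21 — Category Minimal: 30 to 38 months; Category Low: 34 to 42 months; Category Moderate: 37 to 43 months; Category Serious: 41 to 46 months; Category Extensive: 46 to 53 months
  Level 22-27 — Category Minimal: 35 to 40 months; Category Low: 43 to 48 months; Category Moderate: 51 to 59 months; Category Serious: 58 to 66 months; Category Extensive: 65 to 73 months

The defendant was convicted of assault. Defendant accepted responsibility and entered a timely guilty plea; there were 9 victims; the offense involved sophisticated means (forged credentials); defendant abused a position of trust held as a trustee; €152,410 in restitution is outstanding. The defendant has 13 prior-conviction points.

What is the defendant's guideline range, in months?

Base offense level for assault: 5.
A1 applies: 5 + 1 = 6.
A2 applies (level before this adjustment is 6 < 8, so +1): 6 + 1 = 7.
A3 applies (level before this adjustment is 7 ≥ 7, so +3): 7 + 3 = 10.
A4 applies: 10 − 3 = 7.
A5 applies: 7 + 1 = 8.
Final offense level: 8.
Criminal history: 13 prior points → Category Extensive (11+).
Level 8 falls in the 7-8 band.
Grid: Level 7-8 × Category Extensive = 23-32 months.

23-32 months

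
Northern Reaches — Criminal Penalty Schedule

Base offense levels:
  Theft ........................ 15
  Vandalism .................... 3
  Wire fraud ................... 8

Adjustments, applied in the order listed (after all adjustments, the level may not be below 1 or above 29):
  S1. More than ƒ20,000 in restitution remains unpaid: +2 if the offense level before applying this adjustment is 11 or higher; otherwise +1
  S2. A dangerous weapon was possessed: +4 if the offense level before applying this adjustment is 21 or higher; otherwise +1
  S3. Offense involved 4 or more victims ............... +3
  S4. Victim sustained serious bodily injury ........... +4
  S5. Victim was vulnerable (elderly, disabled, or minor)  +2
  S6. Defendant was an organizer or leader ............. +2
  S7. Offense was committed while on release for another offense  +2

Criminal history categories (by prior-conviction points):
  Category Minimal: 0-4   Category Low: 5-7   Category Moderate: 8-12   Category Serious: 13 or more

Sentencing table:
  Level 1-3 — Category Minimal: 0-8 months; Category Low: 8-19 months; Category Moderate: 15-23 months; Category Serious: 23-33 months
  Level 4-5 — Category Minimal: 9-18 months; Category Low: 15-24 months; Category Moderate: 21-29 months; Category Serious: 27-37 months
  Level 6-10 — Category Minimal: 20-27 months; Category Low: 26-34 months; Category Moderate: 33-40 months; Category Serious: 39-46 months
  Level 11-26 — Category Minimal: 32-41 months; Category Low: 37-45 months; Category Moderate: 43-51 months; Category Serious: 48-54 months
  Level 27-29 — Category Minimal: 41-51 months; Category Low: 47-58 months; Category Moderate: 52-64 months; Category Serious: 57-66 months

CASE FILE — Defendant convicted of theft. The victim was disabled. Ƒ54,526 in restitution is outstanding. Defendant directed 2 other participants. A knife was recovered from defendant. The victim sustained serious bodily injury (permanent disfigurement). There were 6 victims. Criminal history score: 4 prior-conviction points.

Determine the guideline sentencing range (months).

Base offense level for theft: 15.
S1 applies (level before this adjustment is 15 ≥ 11, so +2): 15 + 2 = 17.
S2 applies (level before this adjustment is 17 < 21, so +1): 17 + 1 = 18.
S3 applies: 18 + 3 = 21.
S4 applies: 21 + 4 = 25.
S5 applies: 25 + 2 = 27.
S6 applies: 27 + 2 = 29.
Final offense level: 29.
Criminal history: 4 prior points → Category Minimal (0-4).
Level 29 falls in the 27-29 band.
Grid: Level 27-29 × Category Minimal = 41-51 months.

41-51 months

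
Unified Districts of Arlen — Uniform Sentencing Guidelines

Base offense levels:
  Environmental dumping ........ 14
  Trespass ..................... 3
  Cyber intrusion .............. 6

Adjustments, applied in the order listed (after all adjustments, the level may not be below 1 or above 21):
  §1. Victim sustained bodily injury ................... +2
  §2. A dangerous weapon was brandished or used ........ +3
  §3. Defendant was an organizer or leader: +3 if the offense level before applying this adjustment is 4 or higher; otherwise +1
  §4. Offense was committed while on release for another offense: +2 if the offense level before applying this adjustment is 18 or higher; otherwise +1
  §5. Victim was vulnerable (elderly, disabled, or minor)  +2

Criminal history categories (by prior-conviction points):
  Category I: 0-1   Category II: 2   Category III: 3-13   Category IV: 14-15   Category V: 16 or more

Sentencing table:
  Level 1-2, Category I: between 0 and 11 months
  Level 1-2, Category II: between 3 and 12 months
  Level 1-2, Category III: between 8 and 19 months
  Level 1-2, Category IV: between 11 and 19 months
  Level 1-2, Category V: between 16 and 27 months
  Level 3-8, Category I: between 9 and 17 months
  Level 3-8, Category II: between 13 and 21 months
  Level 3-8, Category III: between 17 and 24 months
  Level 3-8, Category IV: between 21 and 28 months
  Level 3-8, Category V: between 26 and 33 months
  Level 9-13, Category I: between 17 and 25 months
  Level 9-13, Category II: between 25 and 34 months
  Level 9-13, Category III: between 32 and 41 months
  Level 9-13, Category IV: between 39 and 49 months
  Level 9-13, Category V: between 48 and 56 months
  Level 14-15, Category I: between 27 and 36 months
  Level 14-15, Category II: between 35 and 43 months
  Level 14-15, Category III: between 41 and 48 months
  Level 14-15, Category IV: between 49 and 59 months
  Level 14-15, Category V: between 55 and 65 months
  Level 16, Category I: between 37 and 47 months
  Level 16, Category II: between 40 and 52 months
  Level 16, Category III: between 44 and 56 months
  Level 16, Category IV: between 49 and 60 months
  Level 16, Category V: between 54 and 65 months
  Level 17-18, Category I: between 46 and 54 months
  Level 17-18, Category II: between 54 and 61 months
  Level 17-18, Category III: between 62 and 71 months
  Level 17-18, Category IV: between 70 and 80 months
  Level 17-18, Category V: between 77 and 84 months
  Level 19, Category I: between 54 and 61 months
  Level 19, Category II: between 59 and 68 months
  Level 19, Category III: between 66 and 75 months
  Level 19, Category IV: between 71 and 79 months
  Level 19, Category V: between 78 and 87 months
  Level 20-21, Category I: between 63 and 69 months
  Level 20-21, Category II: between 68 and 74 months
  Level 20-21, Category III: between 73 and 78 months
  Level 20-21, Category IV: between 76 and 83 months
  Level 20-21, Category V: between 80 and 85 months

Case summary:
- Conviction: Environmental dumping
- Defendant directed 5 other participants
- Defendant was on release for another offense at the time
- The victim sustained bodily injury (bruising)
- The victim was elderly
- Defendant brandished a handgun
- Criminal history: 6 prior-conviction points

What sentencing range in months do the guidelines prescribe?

73-78 months

Base offense level for environmental dumping: 14.
§1 applies: 14 + 2 = 16.
§2 applies: 16 + 3 = 19.
§3 applies (level before this adjustment is 19 ≥ 4, so +3): 19 + 3 = 22.
§4 applies (level before this adjustment is 22 ≥ 18, so +2): 22 + 2 = 24.
§5 applies: 24 + 2 = 26.
Level 26 exceeds the maximum of 21; capped at 21.
Final offense level: 21.
Criminal history: 6 prior points → Category III (3-13).
Level 21 falls in the 20-21 band.
Grid: Level 20-21 × Category III = 73-78 months.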